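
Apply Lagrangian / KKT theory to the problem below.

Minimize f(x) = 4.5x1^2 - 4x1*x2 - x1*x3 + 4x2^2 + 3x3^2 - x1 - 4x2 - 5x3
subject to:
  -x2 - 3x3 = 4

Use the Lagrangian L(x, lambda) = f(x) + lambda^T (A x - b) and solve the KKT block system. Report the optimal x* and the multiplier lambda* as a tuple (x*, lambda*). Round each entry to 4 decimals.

Form the Lagrangian:
  L(x, lambda) = (1/2) x^T Q x + c^T x + lambda^T (A x - b)
Stationarity (grad_x L = 0): Q x + c + A^T lambda = 0.
Primal feasibility: A x = b.

This gives the KKT block system:
  [ Q   A^T ] [ x     ]   [-c ]
  [ A    0  ] [ lambda ] = [ b ]

Solving the linear system:
  x*      = (-0.0637, -0.0654, -1.3115)
  lambda* = (-4.2685)
  f(x*)   = 11.9785

x* = (-0.0637, -0.0654, -1.3115), lambda* = (-4.2685)


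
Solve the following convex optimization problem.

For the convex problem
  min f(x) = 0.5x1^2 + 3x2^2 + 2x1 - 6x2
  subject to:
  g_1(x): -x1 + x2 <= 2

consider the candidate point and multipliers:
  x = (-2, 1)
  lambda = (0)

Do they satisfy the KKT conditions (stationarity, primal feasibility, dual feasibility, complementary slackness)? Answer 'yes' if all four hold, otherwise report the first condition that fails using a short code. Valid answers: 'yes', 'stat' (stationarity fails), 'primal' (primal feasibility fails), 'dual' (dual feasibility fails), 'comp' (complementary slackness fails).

Gradient of f: grad f(x) = Q x + c = (0, 0)
Constraint values g_i(x) = a_i^T x - b_i:
  g_1((-2, 1)) = 1
Stationarity residual: grad f(x) + sum_i lambda_i a_i = (0, 0)
  -> stationarity OK
Primal feasibility (all g_i <= 0): FAILS
Dual feasibility (all lambda_i >= 0): OK
Complementary slackness (lambda_i * g_i(x) = 0 for all i): OK

Verdict: the first failing condition is primal_feasibility -> primal.

primal


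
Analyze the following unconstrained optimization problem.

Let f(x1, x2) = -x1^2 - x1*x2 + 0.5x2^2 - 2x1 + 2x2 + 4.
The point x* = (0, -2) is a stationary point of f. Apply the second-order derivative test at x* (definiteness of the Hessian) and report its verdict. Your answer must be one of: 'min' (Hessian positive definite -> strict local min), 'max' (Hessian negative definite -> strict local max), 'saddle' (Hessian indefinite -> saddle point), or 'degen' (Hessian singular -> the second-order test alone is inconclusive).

Compute the Hessian H = grad^2 f:
  H = [[-2, -1], [-1, 1]]
Verify stationarity: grad f(x*) = H x* + g = (0, 0).
Eigenvalues of H: -2.3028, 1.3028.
Eigenvalues have mixed signs, so H is indefinite -> x* is a saddle point.

saddle


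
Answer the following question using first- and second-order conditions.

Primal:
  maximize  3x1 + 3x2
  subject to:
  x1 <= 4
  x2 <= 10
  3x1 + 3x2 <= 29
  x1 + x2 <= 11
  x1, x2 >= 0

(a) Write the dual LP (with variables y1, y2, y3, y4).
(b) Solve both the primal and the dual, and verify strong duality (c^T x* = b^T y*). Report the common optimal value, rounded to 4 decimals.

The standard primal-dual pair for 'max c^T x s.t. A x <= b, x >= 0' is:
  Dual:  min b^T y  s.t.  A^T y >= c,  y >= 0.

So the dual LP is:
  minimize  4y1 + 10y2 + 29y3 + 11y4
  subject to:
    y1 + 3y3 + y4 >= 3
    y2 + 3y3 + y4 >= 3
    y1, y2, y3, y4 >= 0

Solving the primal: x* = (0, 9.6667).
  primal value c^T x* = 29.
Solving the dual: y* = (0, 0, 1, 0).
  dual value b^T y* = 29.
Strong duality: c^T x* = b^T y*. Confirmed.

29


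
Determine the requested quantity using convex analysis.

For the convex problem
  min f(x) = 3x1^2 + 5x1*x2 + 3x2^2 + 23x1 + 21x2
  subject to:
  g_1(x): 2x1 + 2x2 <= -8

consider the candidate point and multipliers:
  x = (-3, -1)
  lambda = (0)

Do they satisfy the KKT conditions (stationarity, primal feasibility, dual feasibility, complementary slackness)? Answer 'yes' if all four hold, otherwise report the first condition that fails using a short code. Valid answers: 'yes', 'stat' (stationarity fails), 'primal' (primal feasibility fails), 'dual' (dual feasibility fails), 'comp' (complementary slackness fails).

Gradient of f: grad f(x) = Q x + c = (0, 0)
Constraint values g_i(x) = a_i^T x - b_i:
  g_1((-3, -1)) = 0
Stationarity residual: grad f(x) + sum_i lambda_i a_i = (0, 0)
  -> stationarity OK
Primal feasibility (all g_i <= 0): OK
Dual feasibility (all lambda_i >= 0): OK
Complementary slackness (lambda_i * g_i(x) = 0 for all i): OK

Verdict: yes, KKT holds.

yes


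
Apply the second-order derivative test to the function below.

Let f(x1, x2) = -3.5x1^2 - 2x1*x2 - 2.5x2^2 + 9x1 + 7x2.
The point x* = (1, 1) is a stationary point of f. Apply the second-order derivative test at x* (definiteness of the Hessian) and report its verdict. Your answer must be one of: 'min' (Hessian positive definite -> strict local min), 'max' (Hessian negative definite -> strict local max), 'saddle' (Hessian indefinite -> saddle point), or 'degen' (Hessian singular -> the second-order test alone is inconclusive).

Compute the Hessian H = grad^2 f:
  H = [[-7, -2], [-2, -5]]
Verify stationarity: grad f(x*) = H x* + g = (0, 0).
Eigenvalues of H: -8.2361, -3.7639.
Both eigenvalues < 0, so H is negative definite -> x* is a strict local max.

max


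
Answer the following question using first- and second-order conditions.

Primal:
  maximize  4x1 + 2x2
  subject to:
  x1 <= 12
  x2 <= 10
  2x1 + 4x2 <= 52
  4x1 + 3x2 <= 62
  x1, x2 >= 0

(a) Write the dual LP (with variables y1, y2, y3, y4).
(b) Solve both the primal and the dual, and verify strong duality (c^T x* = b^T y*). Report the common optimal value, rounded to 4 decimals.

The standard primal-dual pair for 'max c^T x s.t. A x <= b, x >= 0' is:
  Dual:  min b^T y  s.t.  A^T y >= c,  y >= 0.

So the dual LP is:
  minimize  12y1 + 10y2 + 52y3 + 62y4
  subject to:
    y1 + 2y3 + 4y4 >= 4
    y2 + 4y3 + 3y4 >= 2
    y1, y2, y3, y4 >= 0

Solving the primal: x* = (12, 4.6667).
  primal value c^T x* = 57.3333.
Solving the dual: y* = (1.3333, 0, 0, 0.6667).
  dual value b^T y* = 57.3333.
Strong duality: c^T x* = b^T y*. Confirmed.

57.3333


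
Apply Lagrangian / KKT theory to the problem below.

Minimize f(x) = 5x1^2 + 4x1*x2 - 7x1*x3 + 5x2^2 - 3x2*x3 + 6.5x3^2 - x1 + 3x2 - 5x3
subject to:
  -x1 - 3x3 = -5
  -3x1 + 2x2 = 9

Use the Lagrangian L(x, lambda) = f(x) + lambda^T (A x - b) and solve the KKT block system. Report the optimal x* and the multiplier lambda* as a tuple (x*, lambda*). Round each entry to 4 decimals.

Form the Lagrangian:
  L(x, lambda) = (1/2) x^T Q x + c^T x + lambda^T (A x - b)
Stationarity (grad_x L = 0): Q x + c + A^T lambda = 0.
Primal feasibility: A x = b.

This gives the KKT block system:
  [ Q   A^T ] [ x     ]   [-c ]
  [ A    0  ] [ lambda ] = [ b ]

Solving the linear system:
  x*      = (-1.2829, 2.5756, 2.0943)
  lambda* = (7.8264, -8.671)
  f(x*)   = 57.8547

x* = (-1.2829, 2.5756, 2.0943), lambda* = (7.8264, -8.671)


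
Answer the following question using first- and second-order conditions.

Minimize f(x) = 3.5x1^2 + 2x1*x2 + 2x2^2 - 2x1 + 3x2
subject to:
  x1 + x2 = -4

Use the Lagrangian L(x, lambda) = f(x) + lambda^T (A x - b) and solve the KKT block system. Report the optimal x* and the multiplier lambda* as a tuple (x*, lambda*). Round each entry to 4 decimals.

Form the Lagrangian:
  L(x, lambda) = (1/2) x^T Q x + c^T x + lambda^T (A x - b)
Stationarity (grad_x L = 0): Q x + c + A^T lambda = 0.
Primal feasibility: A x = b.

This gives the KKT block system:
  [ Q   A^T ] [ x     ]   [-c ]
  [ A    0  ] [ lambda ] = [ b ]

Solving the linear system:
  x*      = (-0.4286, -3.5714)
  lambda* = (12.1429)
  f(x*)   = 19.3571

x* = (-0.4286, -3.5714), lambda* = (12.1429)


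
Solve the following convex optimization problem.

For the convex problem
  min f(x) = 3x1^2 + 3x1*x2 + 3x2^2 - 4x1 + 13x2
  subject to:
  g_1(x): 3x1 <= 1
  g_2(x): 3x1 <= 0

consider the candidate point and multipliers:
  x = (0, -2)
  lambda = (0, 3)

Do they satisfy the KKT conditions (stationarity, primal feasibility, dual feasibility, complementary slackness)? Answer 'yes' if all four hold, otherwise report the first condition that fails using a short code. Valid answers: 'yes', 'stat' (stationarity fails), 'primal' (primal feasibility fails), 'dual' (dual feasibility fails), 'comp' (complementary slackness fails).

Gradient of f: grad f(x) = Q x + c = (-10, 1)
Constraint values g_i(x) = a_i^T x - b_i:
  g_1((0, -2)) = -1
  g_2((0, -2)) = 0
Stationarity residual: grad f(x) + sum_i lambda_i a_i = (-1, 1)
  -> stationarity FAILS
Primal feasibility (all g_i <= 0): OK
Dual feasibility (all lambda_i >= 0): OK
Complementary slackness (lambda_i * g_i(x) = 0 for all i): OK

Verdict: the first failing condition is stationarity -> stat.

stat


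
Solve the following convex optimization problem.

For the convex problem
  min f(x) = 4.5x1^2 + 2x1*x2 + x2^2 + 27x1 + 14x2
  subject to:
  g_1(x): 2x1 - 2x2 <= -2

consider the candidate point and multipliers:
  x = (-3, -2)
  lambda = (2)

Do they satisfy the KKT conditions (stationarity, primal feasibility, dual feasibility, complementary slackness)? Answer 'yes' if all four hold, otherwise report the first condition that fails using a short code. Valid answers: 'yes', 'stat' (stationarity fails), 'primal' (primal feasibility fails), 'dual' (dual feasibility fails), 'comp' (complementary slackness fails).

Gradient of f: grad f(x) = Q x + c = (-4, 4)
Constraint values g_i(x) = a_i^T x - b_i:
  g_1((-3, -2)) = 0
Stationarity residual: grad f(x) + sum_i lambda_i a_i = (0, 0)
  -> stationarity OK
Primal feasibility (all g_i <= 0): OK
Dual feasibility (all lambda_i >= 0): OK
Complementary slackness (lambda_i * g_i(x) = 0 for all i): OK

Verdict: yes, KKT holds.

yes


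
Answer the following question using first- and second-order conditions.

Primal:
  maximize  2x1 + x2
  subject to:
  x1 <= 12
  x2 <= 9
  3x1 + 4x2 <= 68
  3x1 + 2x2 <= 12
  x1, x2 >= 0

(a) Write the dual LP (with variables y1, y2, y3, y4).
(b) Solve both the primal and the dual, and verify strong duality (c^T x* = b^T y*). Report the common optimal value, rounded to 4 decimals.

The standard primal-dual pair for 'max c^T x s.t. A x <= b, x >= 0' is:
  Dual:  min b^T y  s.t.  A^T y >= c,  y >= 0.

So the dual LP is:
  minimize  12y1 + 9y2 + 68y3 + 12y4
  subject to:
    y1 + 3y3 + 3y4 >= 2
    y2 + 4y3 + 2y4 >= 1
    y1, y2, y3, y4 >= 0

Solving the primal: x* = (4, 0).
  primal value c^T x* = 8.
Solving the dual: y* = (0, 0, 0, 0.6667).
  dual value b^T y* = 8.
Strong duality: c^T x* = b^T y*. Confirmed.

8


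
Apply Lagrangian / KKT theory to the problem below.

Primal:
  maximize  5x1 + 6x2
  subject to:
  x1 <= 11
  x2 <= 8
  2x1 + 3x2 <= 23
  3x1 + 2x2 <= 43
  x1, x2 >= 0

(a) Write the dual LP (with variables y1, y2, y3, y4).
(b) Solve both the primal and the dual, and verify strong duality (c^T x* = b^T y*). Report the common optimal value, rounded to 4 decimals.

The standard primal-dual pair for 'max c^T x s.t. A x <= b, x >= 0' is:
  Dual:  min b^T y  s.t.  A^T y >= c,  y >= 0.

So the dual LP is:
  minimize  11y1 + 8y2 + 23y3 + 43y4
  subject to:
    y1 + 2y3 + 3y4 >= 5
    y2 + 3y3 + 2y4 >= 6
    y1, y2, y3, y4 >= 0

Solving the primal: x* = (11, 0.3333).
  primal value c^T x* = 57.
Solving the dual: y* = (1, 0, 2, 0).
  dual value b^T y* = 57.
Strong duality: c^T x* = b^T y*. Confirmed.

57


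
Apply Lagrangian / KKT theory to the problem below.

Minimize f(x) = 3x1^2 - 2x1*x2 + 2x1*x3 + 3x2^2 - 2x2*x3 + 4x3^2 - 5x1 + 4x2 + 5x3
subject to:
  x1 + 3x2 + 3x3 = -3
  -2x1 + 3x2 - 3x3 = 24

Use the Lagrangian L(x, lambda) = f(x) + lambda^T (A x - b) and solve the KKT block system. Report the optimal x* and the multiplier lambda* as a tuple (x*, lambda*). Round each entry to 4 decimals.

Form the Lagrangian:
  L(x, lambda) = (1/2) x^T Q x + c^T x + lambda^T (A x - b)
Stationarity (grad_x L = 0): Q x + c + A^T lambda = 0.
Primal feasibility: A x = b.

This gives the KKT block system:
  [ Q   A^T ] [ x     ]   [-c ]
  [ A    0  ] [ lambda ] = [ b ]

Solving the linear system:
  x*      = (-0.6286, 3.3952, -4.1857)
  lambda* = (0.4222, -11.7556)
  f(x*)   = 139.5976

x* = (-0.6286, 3.3952, -4.1857), lambda* = (0.4222, -11.7556)


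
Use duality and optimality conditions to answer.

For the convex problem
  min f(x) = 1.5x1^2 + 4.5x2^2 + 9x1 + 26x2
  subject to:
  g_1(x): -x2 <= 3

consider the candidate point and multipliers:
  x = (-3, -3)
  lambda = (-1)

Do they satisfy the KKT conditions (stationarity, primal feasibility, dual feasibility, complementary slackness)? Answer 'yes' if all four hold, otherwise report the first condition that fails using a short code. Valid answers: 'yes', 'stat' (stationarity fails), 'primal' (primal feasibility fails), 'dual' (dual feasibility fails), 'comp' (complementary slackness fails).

Gradient of f: grad f(x) = Q x + c = (0, -1)
Constraint values g_i(x) = a_i^T x - b_i:
  g_1((-3, -3)) = 0
Stationarity residual: grad f(x) + sum_i lambda_i a_i = (0, 0)
  -> stationarity OK
Primal feasibility (all g_i <= 0): OK
Dual feasibility (all lambda_i >= 0): FAILS
Complementary slackness (lambda_i * g_i(x) = 0 for all i): OK

Verdict: the first failing condition is dual_feasibility -> dual.

dual


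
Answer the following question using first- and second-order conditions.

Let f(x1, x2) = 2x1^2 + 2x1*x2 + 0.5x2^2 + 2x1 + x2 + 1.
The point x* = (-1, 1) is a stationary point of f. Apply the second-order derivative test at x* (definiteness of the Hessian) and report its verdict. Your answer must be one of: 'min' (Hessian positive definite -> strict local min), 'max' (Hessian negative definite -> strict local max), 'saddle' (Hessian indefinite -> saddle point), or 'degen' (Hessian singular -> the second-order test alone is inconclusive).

Compute the Hessian H = grad^2 f:
  H = [[4, 2], [2, 1]]
Verify stationarity: grad f(x*) = H x* + g = (0, 0).
Eigenvalues of H: 0, 5.
H has a zero eigenvalue (singular; positive semidefinite but not definite), so H is neither positive definite, negative definite, nor indefinite. The second-order test alone is inconclusive -> degen.
(Indeed, f is constant along the null direction of H through x*, so x* is not a strict local extremum.)

degen


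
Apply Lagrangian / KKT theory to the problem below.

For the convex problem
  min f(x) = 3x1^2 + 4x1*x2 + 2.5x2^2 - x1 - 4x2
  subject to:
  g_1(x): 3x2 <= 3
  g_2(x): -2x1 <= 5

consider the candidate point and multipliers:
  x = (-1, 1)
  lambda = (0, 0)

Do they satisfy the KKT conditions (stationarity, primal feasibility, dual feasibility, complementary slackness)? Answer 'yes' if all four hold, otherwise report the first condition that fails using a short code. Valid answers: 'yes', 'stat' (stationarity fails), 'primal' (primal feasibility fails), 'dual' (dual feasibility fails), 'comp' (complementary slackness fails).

Gradient of f: grad f(x) = Q x + c = (-3, -3)
Constraint values g_i(x) = a_i^T x - b_i:
  g_1((-1, 1)) = 0
  g_2((-1, 1)) = -3
Stationarity residual: grad f(x) + sum_i lambda_i a_i = (-3, -3)
  -> stationarity FAILS
Primal feasibility (all g_i <= 0): OK
Dual feasibility (all lambda_i >= 0): OK
Complementary slackness (lambda_i * g_i(x) = 0 for all i): OK

Verdict: the first failing condition is stationarity -> stat.

stat


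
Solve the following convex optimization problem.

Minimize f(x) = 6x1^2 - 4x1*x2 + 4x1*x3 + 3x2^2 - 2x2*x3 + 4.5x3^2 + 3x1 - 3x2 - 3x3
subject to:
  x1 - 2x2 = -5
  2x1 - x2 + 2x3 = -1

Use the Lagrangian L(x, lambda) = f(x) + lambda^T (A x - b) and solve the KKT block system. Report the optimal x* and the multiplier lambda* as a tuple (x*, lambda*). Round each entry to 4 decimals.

Form the Lagrangian:
  L(x, lambda) = (1/2) x^T Q x + c^T x + lambda^T (A x - b)
Stationarity (grad_x L = 0): Q x + c + A^T lambda = 0.
Primal feasibility: A x = b.

This gives the KKT block system:
  [ Q   A^T ] [ x     ]   [-c ]
  [ A    0  ] [ lambda ] = [ b ]

Solving the linear system:
  x*      = (-0.2174, 2.3913, 0.913)
  lambda* = (5.087, 0.2174)
  f(x*)   = 7.5435

x* = (-0.2174, 2.3913, 0.913), lambda* = (5.087, 0.2174)


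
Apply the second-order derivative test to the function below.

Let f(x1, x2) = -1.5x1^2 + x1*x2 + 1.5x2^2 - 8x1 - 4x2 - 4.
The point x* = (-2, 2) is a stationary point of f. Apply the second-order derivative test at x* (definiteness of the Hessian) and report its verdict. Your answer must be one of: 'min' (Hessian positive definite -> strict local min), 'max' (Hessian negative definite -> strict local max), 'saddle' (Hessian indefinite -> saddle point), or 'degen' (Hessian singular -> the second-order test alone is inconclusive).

Compute the Hessian H = grad^2 f:
  H = [[-3, 1], [1, 3]]
Verify stationarity: grad f(x*) = H x* + g = (0, 0).
Eigenvalues of H: -3.1623, 3.1623.
Eigenvalues have mixed signs, so H is indefinite -> x* is a saddle point.

saddle


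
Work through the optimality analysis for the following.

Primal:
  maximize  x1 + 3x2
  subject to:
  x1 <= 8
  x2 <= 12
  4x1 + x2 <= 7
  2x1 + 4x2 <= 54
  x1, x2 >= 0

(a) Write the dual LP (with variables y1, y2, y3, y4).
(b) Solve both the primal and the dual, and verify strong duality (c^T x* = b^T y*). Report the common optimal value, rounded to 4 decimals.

The standard primal-dual pair for 'max c^T x s.t. A x <= b, x >= 0' is:
  Dual:  min b^T y  s.t.  A^T y >= c,  y >= 0.

So the dual LP is:
  minimize  8y1 + 12y2 + 7y3 + 54y4
  subject to:
    y1 + 4y3 + 2y4 >= 1
    y2 + y3 + 4y4 >= 3
    y1, y2, y3, y4 >= 0

Solving the primal: x* = (0, 7).
  primal value c^T x* = 21.
Solving the dual: y* = (0, 0, 3, 0).
  dual value b^T y* = 21.
Strong duality: c^T x* = b^T y*. Confirmed.

21


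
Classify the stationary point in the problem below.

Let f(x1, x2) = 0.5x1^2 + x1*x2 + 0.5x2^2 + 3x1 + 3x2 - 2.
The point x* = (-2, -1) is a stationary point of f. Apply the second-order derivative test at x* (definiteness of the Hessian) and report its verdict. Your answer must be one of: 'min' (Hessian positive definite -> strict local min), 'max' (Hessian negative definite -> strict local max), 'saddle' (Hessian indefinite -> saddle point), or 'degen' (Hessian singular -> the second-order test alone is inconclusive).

Compute the Hessian H = grad^2 f:
  H = [[1, 1], [1, 1]]
Verify stationarity: grad f(x*) = H x* + g = (0, 0).
Eigenvalues of H: 0, 2.
H has a zero eigenvalue (singular; positive semidefinite but not definite), so H is neither positive definite, negative definite, nor indefinite. The second-order test alone is inconclusive -> degen.
(Indeed, f is constant along the null direction of H through x*, so x* is not a strict local extremum.)

degen


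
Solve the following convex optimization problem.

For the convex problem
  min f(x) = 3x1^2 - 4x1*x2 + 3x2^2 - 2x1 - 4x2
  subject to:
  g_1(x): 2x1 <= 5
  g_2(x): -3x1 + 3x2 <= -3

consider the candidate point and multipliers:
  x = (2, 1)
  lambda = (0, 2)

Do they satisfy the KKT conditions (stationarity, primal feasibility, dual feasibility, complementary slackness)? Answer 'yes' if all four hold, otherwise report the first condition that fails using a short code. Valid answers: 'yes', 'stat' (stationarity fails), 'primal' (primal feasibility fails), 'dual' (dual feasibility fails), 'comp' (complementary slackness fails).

Gradient of f: grad f(x) = Q x + c = (6, -6)
Constraint values g_i(x) = a_i^T x - b_i:
  g_1((2, 1)) = -1
  g_2((2, 1)) = 0
Stationarity residual: grad f(x) + sum_i lambda_i a_i = (0, 0)
  -> stationarity OK
Primal feasibility (all g_i <= 0): OK
Dual feasibility (all lambda_i >= 0): OK
Complementary slackness (lambda_i * g_i(x) = 0 for all i): OK

Verdict: yes, KKT holds.

yes


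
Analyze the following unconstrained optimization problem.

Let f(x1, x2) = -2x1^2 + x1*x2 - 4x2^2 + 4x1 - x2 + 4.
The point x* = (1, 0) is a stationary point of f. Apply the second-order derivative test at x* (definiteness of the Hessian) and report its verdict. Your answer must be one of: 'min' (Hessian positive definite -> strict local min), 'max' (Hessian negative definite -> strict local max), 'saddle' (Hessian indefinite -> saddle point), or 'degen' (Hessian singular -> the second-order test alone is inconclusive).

Compute the Hessian H = grad^2 f:
  H = [[-4, 1], [1, -8]]
Verify stationarity: grad f(x*) = H x* + g = (0, 0).
Eigenvalues of H: -8.2361, -3.7639.
Both eigenvalues < 0, so H is negative definite -> x* is a strict local max.

max


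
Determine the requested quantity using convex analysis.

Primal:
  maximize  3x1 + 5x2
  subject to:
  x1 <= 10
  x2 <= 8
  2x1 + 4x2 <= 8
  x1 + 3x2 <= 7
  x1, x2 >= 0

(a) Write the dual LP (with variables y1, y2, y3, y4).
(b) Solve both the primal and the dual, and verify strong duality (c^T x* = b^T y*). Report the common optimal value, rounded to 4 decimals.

The standard primal-dual pair for 'max c^T x s.t. A x <= b, x >= 0' is:
  Dual:  min b^T y  s.t.  A^T y >= c,  y >= 0.

So the dual LP is:
  minimize  10y1 + 8y2 + 8y3 + 7y4
  subject to:
    y1 + 2y3 + y4 >= 3
    y2 + 4y3 + 3y4 >= 5
    y1, y2, y3, y4 >= 0

Solving the primal: x* = (4, 0).
  primal value c^T x* = 12.
Solving the dual: y* = (0, 0, 1.5, 0).
  dual value b^T y* = 12.
Strong duality: c^T x* = b^T y*. Confirmed.

12


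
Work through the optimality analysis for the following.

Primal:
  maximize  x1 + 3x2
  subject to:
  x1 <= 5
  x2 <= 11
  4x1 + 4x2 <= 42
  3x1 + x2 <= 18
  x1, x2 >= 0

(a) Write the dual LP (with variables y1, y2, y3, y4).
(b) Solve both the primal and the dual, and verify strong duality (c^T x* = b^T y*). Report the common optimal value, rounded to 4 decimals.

The standard primal-dual pair for 'max c^T x s.t. A x <= b, x >= 0' is:
  Dual:  min b^T y  s.t.  A^T y >= c,  y >= 0.

So the dual LP is:
  minimize  5y1 + 11y2 + 42y3 + 18y4
  subject to:
    y1 + 4y3 + 3y4 >= 1
    y2 + 4y3 + y4 >= 3
    y1, y2, y3, y4 >= 0

Solving the primal: x* = (0, 10.5).
  primal value c^T x* = 31.5.
Solving the dual: y* = (0, 0, 0.75, 0).
  dual value b^T y* = 31.5.
Strong duality: c^T x* = b^T y*. Confirmed.

31.5


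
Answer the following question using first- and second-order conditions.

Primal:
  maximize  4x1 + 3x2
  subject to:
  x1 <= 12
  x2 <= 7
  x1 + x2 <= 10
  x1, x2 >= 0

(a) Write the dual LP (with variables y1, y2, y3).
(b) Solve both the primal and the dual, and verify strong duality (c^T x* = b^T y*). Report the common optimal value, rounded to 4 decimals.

The standard primal-dual pair for 'max c^T x s.t. A x <= b, x >= 0' is:
  Dual:  min b^T y  s.t.  A^T y >= c,  y >= 0.

So the dual LP is:
  minimize  12y1 + 7y2 + 10y3
  subject to:
    y1 + y3 >= 4
    y2 + y3 >= 3
    y1, y2, y3 >= 0

Solving the primal: x* = (10, 0).
  primal value c^T x* = 40.
Solving the dual: y* = (0, 0, 4).
  dual value b^T y* = 40.
Strong duality: c^T x* = b^T y*. Confirmed.

40


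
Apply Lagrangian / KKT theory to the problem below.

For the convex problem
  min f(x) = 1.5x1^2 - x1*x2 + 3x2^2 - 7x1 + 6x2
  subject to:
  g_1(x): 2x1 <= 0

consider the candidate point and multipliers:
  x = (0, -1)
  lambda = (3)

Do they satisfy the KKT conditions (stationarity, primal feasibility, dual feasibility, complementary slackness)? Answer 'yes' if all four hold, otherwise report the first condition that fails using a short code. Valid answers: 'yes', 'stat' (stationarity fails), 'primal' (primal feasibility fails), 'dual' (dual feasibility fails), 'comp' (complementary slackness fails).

Gradient of f: grad f(x) = Q x + c = (-6, 0)
Constraint values g_i(x) = a_i^T x - b_i:
  g_1((0, -1)) = 0
Stationarity residual: grad f(x) + sum_i lambda_i a_i = (0, 0)
  -> stationarity OK
Primal feasibility (all g_i <= 0): OK
Dual feasibility (all lambda_i >= 0): OK
Complementary slackness (lambda_i * g_i(x) = 0 for all i): OK

Verdict: yes, KKT holds.

yes


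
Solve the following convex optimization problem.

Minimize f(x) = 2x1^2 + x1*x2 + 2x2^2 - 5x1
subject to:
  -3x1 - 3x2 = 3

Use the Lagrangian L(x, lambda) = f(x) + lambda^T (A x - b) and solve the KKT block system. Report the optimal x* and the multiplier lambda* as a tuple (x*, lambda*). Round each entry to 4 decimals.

Form the Lagrangian:
  L(x, lambda) = (1/2) x^T Q x + c^T x + lambda^T (A x - b)
Stationarity (grad_x L = 0): Q x + c + A^T lambda = 0.
Primal feasibility: A x = b.

This gives the KKT block system:
  [ Q   A^T ] [ x     ]   [-c ]
  [ A    0  ] [ lambda ] = [ b ]

Solving the linear system:
  x*      = (0.3333, -1.3333)
  lambda* = (-1.6667)
  f(x*)   = 1.6667

x* = (0.3333, -1.3333), lambda* = (-1.6667)


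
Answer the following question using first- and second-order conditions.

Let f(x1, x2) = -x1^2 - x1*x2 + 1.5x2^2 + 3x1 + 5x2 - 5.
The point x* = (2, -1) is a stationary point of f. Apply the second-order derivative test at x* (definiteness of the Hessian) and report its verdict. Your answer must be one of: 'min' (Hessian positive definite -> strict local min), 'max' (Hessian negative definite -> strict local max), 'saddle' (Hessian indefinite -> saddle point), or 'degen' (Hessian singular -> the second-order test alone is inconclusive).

Compute the Hessian H = grad^2 f:
  H = [[-2, -1], [-1, 3]]
Verify stationarity: grad f(x*) = H x* + g = (0, 0).
Eigenvalues of H: -2.1926, 3.1926.
Eigenvalues have mixed signs, so H is indefinite -> x* is a saddle point.

saddle


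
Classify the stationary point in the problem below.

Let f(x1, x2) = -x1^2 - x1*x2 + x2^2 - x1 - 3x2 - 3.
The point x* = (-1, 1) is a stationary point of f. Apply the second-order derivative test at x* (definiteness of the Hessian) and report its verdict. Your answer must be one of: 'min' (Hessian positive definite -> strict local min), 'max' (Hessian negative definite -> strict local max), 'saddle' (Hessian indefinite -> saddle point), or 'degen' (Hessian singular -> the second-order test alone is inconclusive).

Compute the Hessian H = grad^2 f:
  H = [[-2, -1], [-1, 2]]
Verify stationarity: grad f(x*) = H x* + g = (0, 0).
Eigenvalues of H: -2.2361, 2.2361.
Eigenvalues have mixed signs, so H is indefinite -> x* is a saddle point.

saddle


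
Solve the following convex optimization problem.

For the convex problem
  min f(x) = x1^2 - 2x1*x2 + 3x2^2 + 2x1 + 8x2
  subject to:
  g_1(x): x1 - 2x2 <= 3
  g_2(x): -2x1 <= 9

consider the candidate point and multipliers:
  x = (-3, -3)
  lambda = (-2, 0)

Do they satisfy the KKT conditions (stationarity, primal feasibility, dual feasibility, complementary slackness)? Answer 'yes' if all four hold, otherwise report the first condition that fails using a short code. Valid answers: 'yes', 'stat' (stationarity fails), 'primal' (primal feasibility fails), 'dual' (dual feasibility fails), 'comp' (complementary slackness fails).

Gradient of f: grad f(x) = Q x + c = (2, -4)
Constraint values g_i(x) = a_i^T x - b_i:
  g_1((-3, -3)) = 0
  g_2((-3, -3)) = -3
Stationarity residual: grad f(x) + sum_i lambda_i a_i = (0, 0)
  -> stationarity OK
Primal feasibility (all g_i <= 0): OK
Dual feasibility (all lambda_i >= 0): FAILS
Complementary slackness (lambda_i * g_i(x) = 0 for all i): OK

Verdict: the first failing condition is dual_feasibility -> dual.

dual


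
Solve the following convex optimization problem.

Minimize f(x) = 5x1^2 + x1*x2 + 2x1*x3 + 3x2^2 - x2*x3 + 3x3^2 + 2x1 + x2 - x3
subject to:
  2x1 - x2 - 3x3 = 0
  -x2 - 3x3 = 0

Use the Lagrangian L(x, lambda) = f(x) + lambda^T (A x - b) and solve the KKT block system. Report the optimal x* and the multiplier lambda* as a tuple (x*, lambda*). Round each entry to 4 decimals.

Form the Lagrangian:
  L(x, lambda) = (1/2) x^T Q x + c^T x + lambda^T (A x - b)
Stationarity (grad_x L = 0): Q x + c + A^T lambda = 0.
Primal feasibility: A x = b.

This gives the KKT block system:
  [ Q   A^T ] [ x     ]   [-c ]
  [ A    0  ] [ lambda ] = [ b ]

Solving the linear system:
  x*      = (0, -0.1818, 0.0606)
  lambda* = (-0.9697, 0.8182)
  f(x*)   = -0.1212

x* = (0, -0.1818, 0.0606), lambda* = (-0.9697, 0.8182)


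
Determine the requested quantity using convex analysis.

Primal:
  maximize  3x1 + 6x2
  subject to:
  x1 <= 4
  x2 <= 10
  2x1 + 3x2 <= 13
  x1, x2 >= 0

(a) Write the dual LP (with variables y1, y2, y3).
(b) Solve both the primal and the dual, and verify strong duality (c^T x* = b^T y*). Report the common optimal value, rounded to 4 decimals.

The standard primal-dual pair for 'max c^T x s.t. A x <= b, x >= 0' is:
  Dual:  min b^T y  s.t.  A^T y >= c,  y >= 0.

So the dual LP is:
  minimize  4y1 + 10y2 + 13y3
  subject to:
    y1 + 2y3 >= 3
    y2 + 3y3 >= 6
    y1, y2, y3 >= 0

Solving the primal: x* = (0, 4.3333).
  primal value c^T x* = 26.
Solving the dual: y* = (0, 0, 2).
  dual value b^T y* = 26.
Strong duality: c^T x* = b^T y*. Confirmed.

26


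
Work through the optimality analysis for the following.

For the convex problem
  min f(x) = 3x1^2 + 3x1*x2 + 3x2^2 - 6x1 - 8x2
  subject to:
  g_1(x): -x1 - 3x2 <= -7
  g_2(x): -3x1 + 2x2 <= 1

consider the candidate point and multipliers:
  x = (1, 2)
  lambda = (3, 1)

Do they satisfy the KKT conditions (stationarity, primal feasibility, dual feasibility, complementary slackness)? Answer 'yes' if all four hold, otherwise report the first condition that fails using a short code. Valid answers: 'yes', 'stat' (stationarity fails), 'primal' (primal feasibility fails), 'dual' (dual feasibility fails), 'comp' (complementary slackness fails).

Gradient of f: grad f(x) = Q x + c = (6, 7)
Constraint values g_i(x) = a_i^T x - b_i:
  g_1((1, 2)) = 0
  g_2((1, 2)) = 0
Stationarity residual: grad f(x) + sum_i lambda_i a_i = (0, 0)
  -> stationarity OK
Primal feasibility (all g_i <= 0): OK
Dual feasibility (all lambda_i >= 0): OK
Complementary slackness (lambda_i * g_i(x) = 0 for all i): OK

Verdict: yes, KKT holds.

yes


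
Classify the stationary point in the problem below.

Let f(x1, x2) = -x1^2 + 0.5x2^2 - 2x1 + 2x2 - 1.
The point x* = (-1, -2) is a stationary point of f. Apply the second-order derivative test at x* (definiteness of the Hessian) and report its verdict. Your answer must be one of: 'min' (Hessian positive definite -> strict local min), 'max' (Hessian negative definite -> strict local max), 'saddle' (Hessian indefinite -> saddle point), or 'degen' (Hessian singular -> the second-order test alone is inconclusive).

Compute the Hessian H = grad^2 f:
  H = [[-2, 0], [0, 1]]
Verify stationarity: grad f(x*) = H x* + g = (0, 0).
Eigenvalues of H: -2, 1.
Eigenvalues have mixed signs, so H is indefinite -> x* is a saddle point.

saddle


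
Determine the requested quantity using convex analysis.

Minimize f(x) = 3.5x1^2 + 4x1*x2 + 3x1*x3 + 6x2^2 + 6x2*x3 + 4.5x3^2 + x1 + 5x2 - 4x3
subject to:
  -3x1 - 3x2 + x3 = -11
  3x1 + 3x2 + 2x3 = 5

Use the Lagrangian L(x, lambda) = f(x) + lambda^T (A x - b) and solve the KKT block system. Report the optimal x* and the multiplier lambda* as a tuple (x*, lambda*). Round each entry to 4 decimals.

Form the Lagrangian:
  L(x, lambda) = (1/2) x^T Q x + c^T x + lambda^T (A x - b)
Stationarity (grad_x L = 0): Q x + c + A^T lambda = 0.
Primal feasibility: A x = b.

This gives the KKT block system:
  [ Q   A^T ] [ x     ]   [-c ]
  [ A    0  ] [ lambda ] = [ b ]

Solving the linear system:
  x*      = (2, 1, -2)
  lambda* = (6.2222, 1.8889)
  f(x*)   = 37

x* = (2, 1, -2), lambda* = (6.2222, 1.8889)


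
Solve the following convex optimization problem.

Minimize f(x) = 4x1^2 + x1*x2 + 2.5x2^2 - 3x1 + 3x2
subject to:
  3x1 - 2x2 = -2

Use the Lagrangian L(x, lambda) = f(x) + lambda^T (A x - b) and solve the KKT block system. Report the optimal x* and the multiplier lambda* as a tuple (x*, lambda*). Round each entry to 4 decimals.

Form the Lagrangian:
  L(x, lambda) = (1/2) x^T Q x + c^T x + lambda^T (A x - b)
Stationarity (grad_x L = 0): Q x + c + A^T lambda = 0.
Primal feasibility: A x = b.

This gives the KKT block system:
  [ Q   A^T ] [ x     ]   [-c ]
  [ A    0  ] [ lambda ] = [ b ]

Solving the linear system:
  x*      = (-0.4494, 0.3258)
  lambda* = (2.0899)
  f(x*)   = 3.2528

x* = (-0.4494, 0.3258), lambda* = (2.0899)


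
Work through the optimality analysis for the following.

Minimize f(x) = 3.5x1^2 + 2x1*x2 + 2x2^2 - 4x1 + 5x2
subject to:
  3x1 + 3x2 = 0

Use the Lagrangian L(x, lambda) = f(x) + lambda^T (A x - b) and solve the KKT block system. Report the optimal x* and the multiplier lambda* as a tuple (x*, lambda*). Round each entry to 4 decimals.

Form the Lagrangian:
  L(x, lambda) = (1/2) x^T Q x + c^T x + lambda^T (A x - b)
Stationarity (grad_x L = 0): Q x + c + A^T lambda = 0.
Primal feasibility: A x = b.

This gives the KKT block system:
  [ Q   A^T ] [ x     ]   [-c ]
  [ A    0  ] [ lambda ] = [ b ]

Solving the linear system:
  x*      = (1.2857, -1.2857)
  lambda* = (-0.8095)
  f(x*)   = -5.7857

x* = (1.2857, -1.2857), lambda* = (-0.8095)


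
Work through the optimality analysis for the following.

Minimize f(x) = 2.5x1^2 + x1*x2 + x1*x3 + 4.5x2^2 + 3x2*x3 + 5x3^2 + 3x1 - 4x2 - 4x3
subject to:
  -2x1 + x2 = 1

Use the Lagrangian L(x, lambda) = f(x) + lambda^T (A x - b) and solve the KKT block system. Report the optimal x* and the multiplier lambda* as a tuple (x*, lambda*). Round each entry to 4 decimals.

Form the Lagrangian:
  L(x, lambda) = (1/2) x^T Q x + c^T x + lambda^T (A x - b)
Stationarity (grad_x L = 0): Q x + c + A^T lambda = 0.
Primal feasibility: A x = b.

This gives the KKT block system:
  [ Q   A^T ] [ x     ]   [-c ]
  [ A    0  ] [ lambda ] = [ b ]

Solving the linear system:
  x*      = (-0.3666, 0.2668, 0.3566)
  lambda* = (0.8953)
  f(x*)   = -2.2444

x* = (-0.3666, 0.2668, 0.3566), lambda* = (0.8953)


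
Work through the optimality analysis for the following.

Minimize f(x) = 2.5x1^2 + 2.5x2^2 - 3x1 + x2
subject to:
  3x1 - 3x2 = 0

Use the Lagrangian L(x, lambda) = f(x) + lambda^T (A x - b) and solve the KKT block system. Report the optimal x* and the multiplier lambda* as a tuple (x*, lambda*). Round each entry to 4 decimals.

Form the Lagrangian:
  L(x, lambda) = (1/2) x^T Q x + c^T x + lambda^T (A x - b)
Stationarity (grad_x L = 0): Q x + c + A^T lambda = 0.
Primal feasibility: A x = b.

This gives the KKT block system:
  [ Q   A^T ] [ x     ]   [-c ]
  [ A    0  ] [ lambda ] = [ b ]

Solving the linear system:
  x*      = (0.2, 0.2)
  lambda* = (0.6667)
  f(x*)   = -0.2

x* = (0.2, 0.2), lambda* = (0.6667)


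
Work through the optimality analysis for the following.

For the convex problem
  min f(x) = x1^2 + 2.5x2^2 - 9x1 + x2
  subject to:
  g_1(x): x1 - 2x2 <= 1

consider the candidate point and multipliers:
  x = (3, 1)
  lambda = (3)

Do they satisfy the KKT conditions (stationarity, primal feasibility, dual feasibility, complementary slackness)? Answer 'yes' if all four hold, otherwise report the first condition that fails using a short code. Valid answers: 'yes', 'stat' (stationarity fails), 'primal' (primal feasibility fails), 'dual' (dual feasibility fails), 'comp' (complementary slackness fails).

Gradient of f: grad f(x) = Q x + c = (-3, 6)
Constraint values g_i(x) = a_i^T x - b_i:
  g_1((3, 1)) = 0
Stationarity residual: grad f(x) + sum_i lambda_i a_i = (0, 0)
  -> stationarity OK
Primal feasibility (all g_i <= 0): OK
Dual feasibility (all lambda_i >= 0): OK
Complementary slackness (lambda_i * g_i(x) = 0 for all i): OK

Verdict: yes, KKT holds.

yes


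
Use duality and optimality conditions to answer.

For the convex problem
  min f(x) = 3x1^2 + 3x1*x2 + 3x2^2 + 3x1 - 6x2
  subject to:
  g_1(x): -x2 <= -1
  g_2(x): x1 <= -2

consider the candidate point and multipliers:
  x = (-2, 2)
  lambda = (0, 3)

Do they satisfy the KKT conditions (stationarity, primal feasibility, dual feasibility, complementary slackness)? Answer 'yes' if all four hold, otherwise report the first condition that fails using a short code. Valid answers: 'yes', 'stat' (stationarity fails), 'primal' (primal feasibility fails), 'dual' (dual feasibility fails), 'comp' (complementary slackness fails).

Gradient of f: grad f(x) = Q x + c = (-3, 0)
Constraint values g_i(x) = a_i^T x - b_i:
  g_1((-2, 2)) = -1
  g_2((-2, 2)) = 0
Stationarity residual: grad f(x) + sum_i lambda_i a_i = (0, 0)
  -> stationarity OK
Primal feasibility (all g_i <= 0): OK
Dual feasibility (all lambda_i >= 0): OK
Complementary slackness (lambda_i * g_i(x) = 0 for all i): OK

Verdict: yes, KKT holds.

yes


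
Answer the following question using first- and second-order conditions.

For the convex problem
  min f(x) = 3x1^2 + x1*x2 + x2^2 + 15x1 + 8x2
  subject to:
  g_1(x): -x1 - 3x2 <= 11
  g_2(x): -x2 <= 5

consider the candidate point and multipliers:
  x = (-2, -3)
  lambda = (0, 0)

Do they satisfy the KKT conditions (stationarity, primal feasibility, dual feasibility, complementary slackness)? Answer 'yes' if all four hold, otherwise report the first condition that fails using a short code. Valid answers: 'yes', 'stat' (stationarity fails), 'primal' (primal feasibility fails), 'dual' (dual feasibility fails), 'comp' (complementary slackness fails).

Gradient of f: grad f(x) = Q x + c = (0, 0)
Constraint values g_i(x) = a_i^T x - b_i:
  g_1((-2, -3)) = 0
  g_2((-2, -3)) = -2
Stationarity residual: grad f(x) + sum_i lambda_i a_i = (0, 0)
  -> stationarity OK
Primal feasibility (all g_i <= 0): OK
Dual feasibility (all lambda_i >= 0): OK
Complementary slackness (lambda_i * g_i(x) = 0 for all i): OK

Verdict: yes, KKT holds.

yes


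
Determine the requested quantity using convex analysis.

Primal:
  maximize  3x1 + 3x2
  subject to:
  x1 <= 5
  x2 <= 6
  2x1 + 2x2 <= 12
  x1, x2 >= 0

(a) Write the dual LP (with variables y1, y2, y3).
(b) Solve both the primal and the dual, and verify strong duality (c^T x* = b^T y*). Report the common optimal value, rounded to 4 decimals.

The standard primal-dual pair for 'max c^T x s.t. A x <= b, x >= 0' is:
  Dual:  min b^T y  s.t.  A^T y >= c,  y >= 0.

So the dual LP is:
  minimize  5y1 + 6y2 + 12y3
  subject to:
    y1 + 2y3 >= 3
    y2 + 2y3 >= 3
    y1, y2, y3 >= 0

Solving the primal: x* = (0, 6).
  primal value c^T x* = 18.
Solving the dual: y* = (0, 0, 1.5).
  dual value b^T y* = 18.
Strong duality: c^T x* = b^T y*. Confirmed.

18


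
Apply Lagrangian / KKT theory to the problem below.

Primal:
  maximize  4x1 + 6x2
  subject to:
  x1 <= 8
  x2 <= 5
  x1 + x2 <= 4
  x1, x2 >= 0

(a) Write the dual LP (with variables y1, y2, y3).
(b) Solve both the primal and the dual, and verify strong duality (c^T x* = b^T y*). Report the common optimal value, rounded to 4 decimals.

The standard primal-dual pair for 'max c^T x s.t. A x <= b, x >= 0' is:
  Dual:  min b^T y  s.t.  A^T y >= c,  y >= 0.

So the dual LP is:
  minimize  8y1 + 5y2 + 4y3
  subject to:
    y1 + y3 >= 4
    y2 + y3 >= 6
    y1, y2, y3 >= 0

Solving the primal: x* = (0, 4).
  primal value c^T x* = 24.
Solving the dual: y* = (0, 0, 6).
  dual value b^T y* = 24.
Strong duality: c^T x* = b^T y*. Confirmed.

24


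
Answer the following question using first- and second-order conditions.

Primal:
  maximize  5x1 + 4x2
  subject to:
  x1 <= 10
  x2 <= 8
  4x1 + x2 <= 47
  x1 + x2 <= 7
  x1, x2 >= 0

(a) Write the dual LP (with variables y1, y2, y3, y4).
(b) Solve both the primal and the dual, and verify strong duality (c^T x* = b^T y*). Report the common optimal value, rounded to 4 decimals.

The standard primal-dual pair for 'max c^T x s.t. A x <= b, x >= 0' is:
  Dual:  min b^T y  s.t.  A^T y >= c,  y >= 0.

So the dual LP is:
  minimize  10y1 + 8y2 + 47y3 + 7y4
  subject to:
    y1 + 4y3 + y4 >= 5
    y2 + y3 + y4 >= 4
    y1, y2, y3, y4 >= 0

Solving the primal: x* = (7, 0).
  primal value c^T x* = 35.
Solving the dual: y* = (0, 0, 0, 5).
  dual value b^T y* = 35.
Strong duality: c^T x* = b^T y*. Confirmed.

35


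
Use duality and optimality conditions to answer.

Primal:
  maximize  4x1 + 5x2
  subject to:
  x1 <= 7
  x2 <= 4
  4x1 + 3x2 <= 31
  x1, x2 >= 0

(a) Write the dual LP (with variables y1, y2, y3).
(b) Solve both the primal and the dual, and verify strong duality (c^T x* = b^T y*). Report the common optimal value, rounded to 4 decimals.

The standard primal-dual pair for 'max c^T x s.t. A x <= b, x >= 0' is:
  Dual:  min b^T y  s.t.  A^T y >= c,  y >= 0.

So the dual LP is:
  minimize  7y1 + 4y2 + 31y3
  subject to:
    y1 + 4y3 >= 4
    y2 + 3y3 >= 5
    y1, y2, y3 >= 0

Solving the primal: x* = (4.75, 4).
  primal value c^T x* = 39.
Solving the dual: y* = (0, 2, 1).
  dual value b^T y* = 39.
Strong duality: c^T x* = b^T y*. Confirmed.

39
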